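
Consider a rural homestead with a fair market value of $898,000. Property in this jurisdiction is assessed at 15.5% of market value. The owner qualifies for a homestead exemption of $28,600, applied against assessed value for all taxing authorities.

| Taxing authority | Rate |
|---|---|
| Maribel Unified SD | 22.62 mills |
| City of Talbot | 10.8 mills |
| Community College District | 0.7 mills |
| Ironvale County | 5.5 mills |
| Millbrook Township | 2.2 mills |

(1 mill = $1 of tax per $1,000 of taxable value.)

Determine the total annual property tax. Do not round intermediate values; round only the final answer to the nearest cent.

Assessed value = $898,000 × 0.155 = $139,190
Taxable value = $139,190 − $28,600 = $110,590
Maribel Unified SD: $110,590 × 0.02262 = $2,501.5458
City of Talbot: $110,590 × 0.0108 = $1,194.372
Community College District: $110,590 × 0.0007 = $77.413
Ironvale County: $110,590 × 0.0055 = $608.245
Millbrook Township: $110,590 × 0.0022 = $243.298
Total = $2,501.5458 + $1,194.372 + $77.413 + $608.245 + $243.298 = $4,624.8738

$4,624.87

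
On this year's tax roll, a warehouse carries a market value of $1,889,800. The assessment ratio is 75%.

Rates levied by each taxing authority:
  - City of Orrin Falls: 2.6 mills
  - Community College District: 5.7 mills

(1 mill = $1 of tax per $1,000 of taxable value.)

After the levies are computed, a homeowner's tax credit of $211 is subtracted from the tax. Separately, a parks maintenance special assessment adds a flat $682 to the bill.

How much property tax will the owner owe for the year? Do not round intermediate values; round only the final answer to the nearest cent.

Assessed value = $1,889,800 × 0.75 = $1,417,350
City of Orrin Falls: $1,417,350 × 0.0026 = $3,685.11
Community College District: $1,417,350 × 0.0057 = $8,078.895
Levies subtotal = $11,764.005
After credit = $11,764.005 − $211 = $11,553.005
Total = $11,553.005 + $682 = $12,235.005

$12,235.01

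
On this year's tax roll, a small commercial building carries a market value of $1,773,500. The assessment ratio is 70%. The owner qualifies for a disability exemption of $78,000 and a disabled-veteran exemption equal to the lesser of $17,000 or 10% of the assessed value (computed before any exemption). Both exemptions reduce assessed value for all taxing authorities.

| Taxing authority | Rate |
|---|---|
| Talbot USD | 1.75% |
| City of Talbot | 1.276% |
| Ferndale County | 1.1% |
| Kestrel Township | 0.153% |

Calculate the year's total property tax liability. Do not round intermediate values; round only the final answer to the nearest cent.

$49,056.60

Assessed value = $1,773,500 × 0.7 = $1,241,450
Disabled-veteran exemption = min($17,000, 10% × $1,241,450) = min($17,000, $124,145) = $17,000 (dollar cap binds)
Taxable value = $1,241,450 − $78,000 − $17,000 = $1,146,450
Talbot USD: $1,146,450 × 0.0175 = $20,062.875
City of Talbot: $1,146,450 × 0.01276 = $14,628.702
Ferndale County: $1,146,450 × 0.011 = $12,610.95
Kestrel Township: $1,146,450 × 0.00153 = $1,754.0685
Total = $49,056.5955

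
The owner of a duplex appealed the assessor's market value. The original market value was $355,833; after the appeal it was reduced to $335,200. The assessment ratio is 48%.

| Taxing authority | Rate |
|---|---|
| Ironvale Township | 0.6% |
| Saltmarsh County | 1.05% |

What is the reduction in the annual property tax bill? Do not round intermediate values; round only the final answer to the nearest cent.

Old assessed value = $355,833 × 0.48 = $170,799.84
New assessed value = $335,200 × 0.48 = $160,896
Combined rate = 0.006 + 0.0105 = 0.0165
Old tax = $170,799.84 × 0.0165 = $2,818.19736
New tax = $160,896 × 0.0165 = $2,654.784
Reduction = $2,818.19736 − $2,654.784 = $163.41336

$163.41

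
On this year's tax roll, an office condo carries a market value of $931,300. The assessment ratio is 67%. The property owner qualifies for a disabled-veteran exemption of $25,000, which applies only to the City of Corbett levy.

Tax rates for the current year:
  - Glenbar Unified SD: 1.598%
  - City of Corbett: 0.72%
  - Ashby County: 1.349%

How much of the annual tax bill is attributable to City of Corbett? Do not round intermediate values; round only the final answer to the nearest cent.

$4,312.59

Assessed value = $931,300 × 0.67 = $623,971
City of Corbett taxable value = $623,971 − $25,000 = $598,971
City of Corbett levy = $598,971 × 0.0072 = $4,312.5912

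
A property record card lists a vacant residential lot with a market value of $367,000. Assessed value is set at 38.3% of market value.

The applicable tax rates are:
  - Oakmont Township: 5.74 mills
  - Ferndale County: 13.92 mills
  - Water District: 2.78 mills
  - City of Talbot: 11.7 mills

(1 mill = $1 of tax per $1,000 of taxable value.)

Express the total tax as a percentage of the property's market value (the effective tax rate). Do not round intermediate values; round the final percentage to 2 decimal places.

Assessed value = $367,000 × 0.383 = $140,561
Oakmont Township: $140,561 × 0.00574 = $806.82014
Ferndale County: $140,561 × 0.01392 = $1,956.60912
Water District: $140,561 × 0.00278 = $390.75958
City of Talbot: $140,561 × 0.0117 = $1,644.5637
Total tax = $4,798.75254
Effective rate = $4,798.75254 ÷ $367,000 = 1.31% of market value

1.31%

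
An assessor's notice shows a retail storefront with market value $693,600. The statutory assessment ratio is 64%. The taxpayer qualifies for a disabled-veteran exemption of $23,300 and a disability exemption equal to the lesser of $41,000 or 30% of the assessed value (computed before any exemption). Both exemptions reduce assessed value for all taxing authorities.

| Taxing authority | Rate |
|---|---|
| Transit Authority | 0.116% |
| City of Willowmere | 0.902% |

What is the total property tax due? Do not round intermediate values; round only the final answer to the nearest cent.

$3,864.37

Assessed value = $693,600 × 0.64 = $443,904
Disability exemption = min($41,000, 30% × $443,904) = min($41,000, $133,171.2) = $41,000 (dollar cap binds)
Taxable value = $443,904 − $23,300 − $41,000 = $379,604
Transit Authority: $379,604 × 0.00116 = $440.34064
City of Willowmere: $379,604 × 0.00902 = $3,424.02808
Total = $3,864.36872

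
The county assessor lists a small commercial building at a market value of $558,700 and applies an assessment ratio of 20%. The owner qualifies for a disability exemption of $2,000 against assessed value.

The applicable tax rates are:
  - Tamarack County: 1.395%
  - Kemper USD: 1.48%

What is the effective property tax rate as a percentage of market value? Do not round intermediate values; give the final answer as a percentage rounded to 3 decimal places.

0.565%

Assessed value = $558,700 × 0.2 = $111,740
Taxable value = $111,740 − $2,000 = $109,740
Tamarack County: $109,740 × 0.01395 = $1,530.873
Kemper USD: $109,740 × 0.0148 = $1,624.152
Total tax = $3,155.025
Effective rate = $3,155.025 ÷ $558,700 = 0.565% of market value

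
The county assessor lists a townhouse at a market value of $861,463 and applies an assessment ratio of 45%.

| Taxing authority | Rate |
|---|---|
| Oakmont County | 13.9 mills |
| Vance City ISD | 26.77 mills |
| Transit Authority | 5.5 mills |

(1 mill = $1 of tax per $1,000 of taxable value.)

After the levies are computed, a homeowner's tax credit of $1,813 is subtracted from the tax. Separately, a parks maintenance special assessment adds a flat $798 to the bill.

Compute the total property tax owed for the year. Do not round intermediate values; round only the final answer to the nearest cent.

$16,883.19

Assessed value = $861,463 × 0.45 = $387,658.35
Oakmont County: $387,658.35 × 0.0139 = $5,388.451065
Vance City ISD: $387,658.35 × 0.02677 = $10,377.6140295
Transit Authority: $387,658.35 × 0.0055 = $2,132.120925
Levies subtotal = $17,898.1860195
After credit = $17,898.1860195 − $1,813 = $16,085.1860195
Total = $16,085.1860195 + $798 = $16,883.1860195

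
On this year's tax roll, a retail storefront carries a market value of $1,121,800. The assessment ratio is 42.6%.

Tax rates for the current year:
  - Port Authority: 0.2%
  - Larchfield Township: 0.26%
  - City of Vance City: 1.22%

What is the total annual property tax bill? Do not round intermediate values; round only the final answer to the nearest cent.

$8,028.50

Assessed value = $1,121,800 × 0.426 = $477,886.8
Port Authority: $477,886.8 × 0.002 = $955.7736
Larchfield Township: $477,886.8 × 0.0026 = $1,242.50568
City of Vance City: $477,886.8 × 0.0122 = $5,830.21896
Total = $955.7736 + $1,242.50568 + $5,830.21896 = $8,028.49824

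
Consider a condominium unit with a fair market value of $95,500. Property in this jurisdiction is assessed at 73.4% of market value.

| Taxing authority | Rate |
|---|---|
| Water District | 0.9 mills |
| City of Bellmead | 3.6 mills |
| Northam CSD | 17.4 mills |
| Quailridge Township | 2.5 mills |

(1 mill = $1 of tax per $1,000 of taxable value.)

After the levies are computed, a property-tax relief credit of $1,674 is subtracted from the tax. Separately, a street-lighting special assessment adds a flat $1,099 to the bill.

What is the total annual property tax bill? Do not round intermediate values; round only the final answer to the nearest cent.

$1,135.37

Assessed value = $95,500 × 0.734 = $70,097
Water District: $70,097 × 0.0009 = $63.0873
City of Bellmead: $70,097 × 0.0036 = $252.3492
Northam CSD: $70,097 × 0.0174 = $1,219.6878
Quailridge Township: $70,097 × 0.0025 = $175.2425
Levies subtotal = $1,710.3668
After credit = $1,710.3668 − $1,674 = $36.3668
Total = $36.3668 + $1,099 = $1,135.3668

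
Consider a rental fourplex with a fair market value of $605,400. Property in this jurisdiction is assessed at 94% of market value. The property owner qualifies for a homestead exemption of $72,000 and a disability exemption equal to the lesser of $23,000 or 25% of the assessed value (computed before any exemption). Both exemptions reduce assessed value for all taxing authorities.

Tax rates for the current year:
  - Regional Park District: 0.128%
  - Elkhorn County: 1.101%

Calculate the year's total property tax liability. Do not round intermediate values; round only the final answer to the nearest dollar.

$5,826

Assessed value = $605,400 × 0.94 = $569,076
Disability exemption = min($23,000, 25% × $569,076) = min($23,000, $142,269) = $23,000 (dollar cap binds)
Taxable value = $569,076 − $72,000 − $23,000 = $474,076
Regional Park District: $474,076 × 0.00128 = $606.81728
Elkhorn County: $474,076 × 0.01101 = $5,219.57676
Total = $5,826.39404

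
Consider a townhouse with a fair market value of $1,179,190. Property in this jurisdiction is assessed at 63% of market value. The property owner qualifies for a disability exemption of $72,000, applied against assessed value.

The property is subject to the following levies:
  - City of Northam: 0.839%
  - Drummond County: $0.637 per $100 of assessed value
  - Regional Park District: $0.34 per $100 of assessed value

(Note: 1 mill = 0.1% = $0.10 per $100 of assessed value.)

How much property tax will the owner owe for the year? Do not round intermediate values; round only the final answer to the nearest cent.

$12,183.36

Assessed value = $1,179,190 × 0.63 = $742,889.7
Taxable value = $742,889.7 − $72,000 = $670,889.7
City of Northam: $670,889.7 × 0.00839 = $5,628.764583
Drummond County: $670,889.7 × 0.00637 = $4,273.567389
Regional Park District: $670,889.7 × 0.0034 = $2,281.02498
Total = $12,183.356952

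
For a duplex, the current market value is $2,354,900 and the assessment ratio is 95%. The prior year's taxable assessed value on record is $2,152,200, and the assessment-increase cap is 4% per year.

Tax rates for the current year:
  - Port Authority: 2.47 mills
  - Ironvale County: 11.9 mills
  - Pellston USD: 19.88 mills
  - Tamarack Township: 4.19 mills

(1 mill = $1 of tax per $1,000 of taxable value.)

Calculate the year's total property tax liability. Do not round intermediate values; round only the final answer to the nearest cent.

$85,996.24

Uncapped assessed value = $2,354,900 × 0.95 = $2,237,155
Cap limit = $2,152,200 × 1.04 = $2,238,288
Taxable assessed value = min($2,237,155, $2,238,288) = $2,237,155 (cap does not bind)
Port Authority: $2,237,155 × 0.00247 = $5,525.77285
Ironvale County: $2,237,155 × 0.0119 = $26,622.1445
Pellston USD: $2,237,155 × 0.01988 = $44,474.6414
Tamarack Township: $2,237,155 × 0.00419 = $9,373.67945
Total = $85,996.2382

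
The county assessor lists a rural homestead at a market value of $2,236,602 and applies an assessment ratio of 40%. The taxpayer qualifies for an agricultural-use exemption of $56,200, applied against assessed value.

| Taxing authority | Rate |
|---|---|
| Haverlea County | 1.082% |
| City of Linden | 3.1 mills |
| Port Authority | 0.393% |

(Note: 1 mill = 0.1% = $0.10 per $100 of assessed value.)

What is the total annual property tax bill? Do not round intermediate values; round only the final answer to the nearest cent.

$14,966.17

Assessed value = $2,236,602 × 0.4 = $894,640.8
Taxable value = $894,640.8 − $56,200 = $838,440.8
Haverlea County: $838,440.8 × 0.01082 = $9,071.929456
City of Linden: $838,440.8 × 0.0031 = $2,599.16648
Port Authority: $838,440.8 × 0.00393 = $3,295.072344
Total = $14,966.16828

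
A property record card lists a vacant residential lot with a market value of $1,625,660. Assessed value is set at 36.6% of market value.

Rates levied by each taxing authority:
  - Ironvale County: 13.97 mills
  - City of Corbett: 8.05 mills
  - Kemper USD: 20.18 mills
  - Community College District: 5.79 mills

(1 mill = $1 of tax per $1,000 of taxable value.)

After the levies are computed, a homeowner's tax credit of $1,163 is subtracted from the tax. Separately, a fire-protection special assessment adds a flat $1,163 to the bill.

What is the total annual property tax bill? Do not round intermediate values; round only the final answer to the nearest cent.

Assessed value = $1,625,660 × 0.366 = $594,991.56
Ironvale County: $594,991.56 × 0.01397 = $8,312.0320932
City of Corbett: $594,991.56 × 0.00805 = $4,789.682058
Kemper USD: $594,991.56 × 0.02018 = $12,006.9296808
Community College District: $594,991.56 × 0.00579 = $3,445.0011324
Levies subtotal = $28,553.6449644
After credit = $28,553.6449644 − $1,163 = $27,390.6449644
Total = $27,390.6449644 + $1,163 = $28,553.6449644

$28,553.64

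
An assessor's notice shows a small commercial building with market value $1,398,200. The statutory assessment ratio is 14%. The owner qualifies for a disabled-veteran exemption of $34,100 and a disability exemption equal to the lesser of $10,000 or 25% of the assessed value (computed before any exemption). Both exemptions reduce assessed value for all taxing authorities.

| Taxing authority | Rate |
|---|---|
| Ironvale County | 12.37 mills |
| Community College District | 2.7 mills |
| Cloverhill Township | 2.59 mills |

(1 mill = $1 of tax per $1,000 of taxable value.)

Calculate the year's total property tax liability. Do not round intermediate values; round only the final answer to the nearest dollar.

Assessed value = $1,398,200 × 0.14 = $195,748
Disability exemption = min($10,000, 25% × $195,748) = min($10,000, $48,937) = $10,000 (dollar cap binds)
Taxable value = $195,748 − $34,100 − $10,000 = $151,648
Ironvale County: $151,648 × 0.01237 = $1,875.88576
Community College District: $151,648 × 0.0027 = $409.4496
Cloverhill Township: $151,648 × 0.00259 = $392.76832
Total = $2,678.10368

$2,678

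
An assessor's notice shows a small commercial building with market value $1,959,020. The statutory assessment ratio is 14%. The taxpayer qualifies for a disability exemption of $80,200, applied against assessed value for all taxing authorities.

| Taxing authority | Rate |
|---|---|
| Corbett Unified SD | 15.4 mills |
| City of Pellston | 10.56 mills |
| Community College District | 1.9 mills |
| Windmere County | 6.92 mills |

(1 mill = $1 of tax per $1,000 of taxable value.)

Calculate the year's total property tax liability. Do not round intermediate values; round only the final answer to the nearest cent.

Assessed value = $1,959,020 × 0.14 = $274,262.8
Taxable value = $274,262.8 − $80,200 = $194,062.8
Corbett Unified SD: $194,062.8 × 0.0154 = $2,988.56712
City of Pellston: $194,062.8 × 0.01056 = $2,049.303168
Community College District: $194,062.8 × 0.0019 = $368.71932
Windmere County: $194,062.8 × 0.00692 = $1,342.914576
Total = $2,988.56712 + $2,049.303168 + $368.71932 + $1,342.914576 = $6,749.504184

$6,749.50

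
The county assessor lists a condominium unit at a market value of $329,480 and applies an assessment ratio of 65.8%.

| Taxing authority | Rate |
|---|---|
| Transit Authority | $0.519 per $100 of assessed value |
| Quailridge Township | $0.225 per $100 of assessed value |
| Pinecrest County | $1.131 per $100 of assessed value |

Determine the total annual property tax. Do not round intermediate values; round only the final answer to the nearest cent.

$4,064.96

Assessed value = $329,480 × 0.658 = $216,797.84
Transit Authority: $216,797.84 × 0.00519 = $1,125.1807896
Quailridge Township: $216,797.84 × 0.00225 = $487.79514
Pinecrest County: $216,797.84 × 0.01131 = $2,451.9835704
Total = $1,125.1807896 + $487.79514 + $2,451.9835704 = $4,064.9595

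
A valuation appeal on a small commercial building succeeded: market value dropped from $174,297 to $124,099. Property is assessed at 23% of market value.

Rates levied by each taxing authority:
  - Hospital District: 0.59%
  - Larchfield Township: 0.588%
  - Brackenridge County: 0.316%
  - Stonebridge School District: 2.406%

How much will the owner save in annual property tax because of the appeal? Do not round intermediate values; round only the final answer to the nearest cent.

$450.28

Old assessed value = $174,297 × 0.23 = $40,088.31
New assessed value = $124,099 × 0.23 = $28,542.77
Combined rate = 0.0059 + 0.00588 + 0.00316 + 0.02406 = 0.039
Old tax = $40,088.31 × 0.039 = $1,563.44409
New tax = $28,542.77 × 0.039 = $1,113.16803
Reduction = $1,563.44409 − $1,113.16803 = $450.27606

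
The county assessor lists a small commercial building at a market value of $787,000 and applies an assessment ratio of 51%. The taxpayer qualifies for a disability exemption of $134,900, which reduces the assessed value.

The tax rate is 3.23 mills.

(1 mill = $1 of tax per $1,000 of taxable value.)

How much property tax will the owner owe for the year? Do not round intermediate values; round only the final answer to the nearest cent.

$860.70

Assessed value = $787,000 × 0.51 = $401,370
Taxable value = $401,370 − $134,900 = $266,470
Tax = $266,470 × 0.00323 = $860.6981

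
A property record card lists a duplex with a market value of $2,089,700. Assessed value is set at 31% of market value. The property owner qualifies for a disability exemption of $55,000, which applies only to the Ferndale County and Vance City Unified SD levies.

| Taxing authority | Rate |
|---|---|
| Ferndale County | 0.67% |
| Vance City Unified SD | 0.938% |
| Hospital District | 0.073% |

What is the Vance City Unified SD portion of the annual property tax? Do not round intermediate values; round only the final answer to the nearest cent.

Assessed value = $2,089,700 × 0.31 = $647,807
Vance City Unified SD taxable value = $647,807 − $55,000 = $592,807
Vance City Unified SD levy = $592,807 × 0.00938 = $5,560.52966

$5,560.53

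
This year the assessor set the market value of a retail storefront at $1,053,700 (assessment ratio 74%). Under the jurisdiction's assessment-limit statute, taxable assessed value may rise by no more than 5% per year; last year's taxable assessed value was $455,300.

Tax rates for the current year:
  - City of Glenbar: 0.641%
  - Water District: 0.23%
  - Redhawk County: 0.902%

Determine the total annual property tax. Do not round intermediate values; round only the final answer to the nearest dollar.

Uncapped assessed value = $1,053,700 × 0.74 = $779,738
Cap limit = $455,300 × 1.05 = $478,065
Taxable assessed value = min($779,738, $478,065) = $478,065 (cap binds)
City of Glenbar: $478,065 × 0.00641 = $3,064.39665
Water District: $478,065 × 0.0023 = $1,099.5495
Redhawk County: $478,065 × 0.00902 = $4,312.1463
Total = $8,476.09245

$8,476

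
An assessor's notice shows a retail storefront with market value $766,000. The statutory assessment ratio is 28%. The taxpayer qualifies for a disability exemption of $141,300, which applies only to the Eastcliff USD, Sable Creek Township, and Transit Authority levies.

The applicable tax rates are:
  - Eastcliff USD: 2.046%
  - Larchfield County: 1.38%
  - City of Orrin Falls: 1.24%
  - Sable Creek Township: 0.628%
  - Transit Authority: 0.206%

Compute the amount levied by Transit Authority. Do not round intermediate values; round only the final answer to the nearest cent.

$150.75

Assessed value = $766,000 × 0.28 = $214,480
Transit Authority taxable value = $214,480 − $141,300 = $73,180
Transit Authority levy = $73,180 × 0.00206 = $150.7508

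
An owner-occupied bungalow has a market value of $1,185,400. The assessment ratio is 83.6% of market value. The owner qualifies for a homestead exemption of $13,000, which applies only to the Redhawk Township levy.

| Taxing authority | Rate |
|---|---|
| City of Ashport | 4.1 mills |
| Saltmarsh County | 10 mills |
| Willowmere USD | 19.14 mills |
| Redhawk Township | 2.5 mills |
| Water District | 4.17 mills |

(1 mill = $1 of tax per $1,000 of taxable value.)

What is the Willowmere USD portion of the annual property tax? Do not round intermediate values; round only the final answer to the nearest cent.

Assessed value = $1,185,400 × 0.836 = $990,994.4
Willowmere USD taxable value = $990,994.4 (exemption does not apply)
Willowmere USD levy = $990,994.4 × 0.01914 = $18,967.632816

$18,967.63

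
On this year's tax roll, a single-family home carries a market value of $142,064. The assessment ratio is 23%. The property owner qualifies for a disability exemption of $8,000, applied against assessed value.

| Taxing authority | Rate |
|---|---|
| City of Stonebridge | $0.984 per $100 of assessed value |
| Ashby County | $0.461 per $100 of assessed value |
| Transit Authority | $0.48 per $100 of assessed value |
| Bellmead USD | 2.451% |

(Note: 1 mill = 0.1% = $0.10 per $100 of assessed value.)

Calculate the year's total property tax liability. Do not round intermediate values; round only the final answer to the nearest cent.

$1,079.77

Assessed value = $142,064 × 0.23 = $32,674.72
Taxable value = $32,674.72 − $8,000 = $24,674.72
City of Stonebridge: $24,674.72 × 0.00984 = $242.7992448
Ashby County: $24,674.72 × 0.00461 = $113.7504592
Transit Authority: $24,674.72 × 0.0048 = $118.438656
Bellmead USD: $24,674.72 × 0.02451 = $604.7773872
Total = $1,079.7657472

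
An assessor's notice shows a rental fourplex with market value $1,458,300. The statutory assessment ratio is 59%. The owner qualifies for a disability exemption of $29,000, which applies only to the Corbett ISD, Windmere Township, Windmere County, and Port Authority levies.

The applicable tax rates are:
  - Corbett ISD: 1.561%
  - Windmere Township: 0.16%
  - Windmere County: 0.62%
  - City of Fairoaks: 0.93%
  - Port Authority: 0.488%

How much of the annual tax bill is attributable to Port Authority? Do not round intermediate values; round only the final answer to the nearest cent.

Assessed value = $1,458,300 × 0.59 = $860,397
Port Authority taxable value = $860,397 − $29,000 = $831,397
Port Authority levy = $831,397 × 0.00488 = $4,057.21736

$4,057.22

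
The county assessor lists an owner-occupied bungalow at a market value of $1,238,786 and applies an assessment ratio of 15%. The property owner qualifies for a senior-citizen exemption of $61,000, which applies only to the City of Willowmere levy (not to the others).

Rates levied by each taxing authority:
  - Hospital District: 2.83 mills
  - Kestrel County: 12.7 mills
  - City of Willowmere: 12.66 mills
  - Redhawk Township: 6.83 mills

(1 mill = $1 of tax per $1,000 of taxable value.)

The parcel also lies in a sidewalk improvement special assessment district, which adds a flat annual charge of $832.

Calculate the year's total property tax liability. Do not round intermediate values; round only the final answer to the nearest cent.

$6,567.08

Assessed value = $1,238,786 × 0.15 = $185,817.9
Hospital District: $185,817.9 × 0.00283 = $525.864657
Kestrel County: $185,817.9 × 0.0127 = $2,359.88733
City of Willowmere: ($185,817.9 − $61,000) × 0.01266 = $124,817.9 × 0.01266 = $1,580.194614
Redhawk Township: $185,817.9 × 0.00683 = $1,269.136257
Levies subtotal = $5,735.082858
Total = $5,735.082858 + $832 = $6,567.082858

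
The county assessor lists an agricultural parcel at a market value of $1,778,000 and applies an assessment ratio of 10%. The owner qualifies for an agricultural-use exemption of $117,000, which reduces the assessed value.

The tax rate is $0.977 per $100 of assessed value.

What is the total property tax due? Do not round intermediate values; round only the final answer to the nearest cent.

$594.02

Assessed value = $1,778,000 × 0.1 = $177,800
Taxable value = $177,800 − $117,000 = $60,800
Tax = $60,800 × 0.00977 = $594.016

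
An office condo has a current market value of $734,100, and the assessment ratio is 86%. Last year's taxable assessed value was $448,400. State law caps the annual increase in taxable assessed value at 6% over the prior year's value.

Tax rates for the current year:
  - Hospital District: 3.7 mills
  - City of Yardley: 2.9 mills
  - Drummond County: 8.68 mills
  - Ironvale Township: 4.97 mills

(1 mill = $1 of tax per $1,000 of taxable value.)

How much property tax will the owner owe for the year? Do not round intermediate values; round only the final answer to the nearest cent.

$9,624.91

Uncapped assessed value = $734,100 × 0.86 = $631,326
Cap limit = $448,400 × 1.06 = $475,304
Taxable assessed value = min($631,326, $475,304) = $475,304 (cap binds)
Hospital District: $475,304 × 0.0037 = $1,758.6248
City of Yardley: $475,304 × 0.0029 = $1,378.3816
Drummond County: $475,304 × 0.00868 = $4,125.63872
Ironvale Township: $475,304 × 0.00497 = $2,362.26088
Total = $9,624.906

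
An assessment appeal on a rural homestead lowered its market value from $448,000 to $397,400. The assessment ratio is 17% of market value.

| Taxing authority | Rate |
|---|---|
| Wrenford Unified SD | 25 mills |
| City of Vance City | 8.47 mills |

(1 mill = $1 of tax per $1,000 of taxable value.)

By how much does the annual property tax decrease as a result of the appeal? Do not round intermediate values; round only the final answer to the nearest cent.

$287.91

Old assessed value = $448,000 × 0.17 = $76,160
New assessed value = $397,400 × 0.17 = $67,558
Combined rate = 0.025 + 0.00847 = 0.03347
Old tax = $76,160 × 0.03347 = $2,549.0752
New tax = $67,558 × 0.03347 = $2,261.16626
Reduction = $2,549.0752 − $2,261.16626 = $287.90894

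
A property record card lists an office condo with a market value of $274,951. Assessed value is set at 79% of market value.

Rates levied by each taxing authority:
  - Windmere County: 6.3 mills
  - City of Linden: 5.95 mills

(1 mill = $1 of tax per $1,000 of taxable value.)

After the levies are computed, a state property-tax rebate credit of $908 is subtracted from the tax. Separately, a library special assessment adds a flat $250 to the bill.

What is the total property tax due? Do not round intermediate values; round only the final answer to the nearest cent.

$2,002.84

Assessed value = $274,951 × 0.79 = $217,211.29
Windmere County: $217,211.29 × 0.0063 = $1,368.431127
City of Linden: $217,211.29 × 0.00595 = $1,292.4071755
Levies subtotal = $2,660.8383025
After credit = $2,660.8383025 − $908 = $1,752.8383025
Total = $1,752.8383025 + $250 = $2,002.8383025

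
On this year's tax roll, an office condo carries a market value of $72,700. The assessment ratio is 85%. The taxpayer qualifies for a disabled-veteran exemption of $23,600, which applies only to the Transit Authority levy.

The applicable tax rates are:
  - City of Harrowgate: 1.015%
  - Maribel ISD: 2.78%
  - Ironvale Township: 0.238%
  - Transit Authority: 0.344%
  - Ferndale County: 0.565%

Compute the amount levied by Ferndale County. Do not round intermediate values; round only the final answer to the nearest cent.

$349.14

Assessed value = $72,700 × 0.85 = $61,795
Ferndale County taxable value = $61,795 (exemption does not apply)
Ferndale County levy = $61,795 × 0.00565 = $349.14175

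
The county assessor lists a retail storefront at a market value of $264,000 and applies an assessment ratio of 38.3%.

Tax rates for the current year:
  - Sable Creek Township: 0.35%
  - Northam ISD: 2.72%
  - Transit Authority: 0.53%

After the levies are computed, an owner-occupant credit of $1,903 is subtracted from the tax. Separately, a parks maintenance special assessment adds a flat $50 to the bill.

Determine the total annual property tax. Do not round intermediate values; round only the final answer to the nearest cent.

$1,787.03

Assessed value = $264,000 × 0.383 = $101,112
Sable Creek Township: $101,112 × 0.0035 = $353.892
Northam ISD: $101,112 × 0.0272 = $2,750.2464
Transit Authority: $101,112 × 0.0053 = $535.8936
Levies subtotal = $3,640.032
After credit = $3,640.032 − $1,903 = $1,737.032
Total = $1,737.032 + $50 = $1,787.032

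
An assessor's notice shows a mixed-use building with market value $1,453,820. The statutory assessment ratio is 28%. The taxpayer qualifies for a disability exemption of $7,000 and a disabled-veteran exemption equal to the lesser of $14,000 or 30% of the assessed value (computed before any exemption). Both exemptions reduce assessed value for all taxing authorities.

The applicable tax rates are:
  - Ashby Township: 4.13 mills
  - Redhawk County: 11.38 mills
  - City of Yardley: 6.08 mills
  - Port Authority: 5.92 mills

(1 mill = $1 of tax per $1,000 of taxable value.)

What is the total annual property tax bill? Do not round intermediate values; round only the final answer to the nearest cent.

$10,620.77

Assessed value = $1,453,820 × 0.28 = $407,069.6
Disabled-veteran exemption = min($14,000, 30% × $407,069.6) = min($14,000, $122,120.88) = $14,000 (dollar cap binds)
Taxable value = $407,069.6 − $7,000 − $14,000 = $386,069.6
Ashby Township: $386,069.6 × 0.00413 = $1,594.467448
Redhawk County: $386,069.6 × 0.01138 = $4,393.472048
City of Yardley: $386,069.6 × 0.00608 = $2,347.303168
Port Authority: $386,069.6 × 0.00592 = $2,285.532032
Total = $10,620.774696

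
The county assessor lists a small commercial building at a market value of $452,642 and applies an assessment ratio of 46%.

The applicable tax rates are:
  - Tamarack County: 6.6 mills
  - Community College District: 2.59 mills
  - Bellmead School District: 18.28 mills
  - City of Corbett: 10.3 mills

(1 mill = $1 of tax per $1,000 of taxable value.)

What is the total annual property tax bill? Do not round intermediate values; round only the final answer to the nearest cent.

$7,864.29

Assessed value = $452,642 × 0.46 = $208,215.32
Tamarack County: $208,215.32 × 0.0066 = $1,374.221112
Community College District: $208,215.32 × 0.00259 = $539.2776788
Bellmead School District: $208,215.32 × 0.01828 = $3,806.1760496
City of Corbett: $208,215.32 × 0.0103 = $2,144.617796
Total = $1,374.221112 + $539.2776788 + $3,806.1760496 + $2,144.617796 = $7,864.2926364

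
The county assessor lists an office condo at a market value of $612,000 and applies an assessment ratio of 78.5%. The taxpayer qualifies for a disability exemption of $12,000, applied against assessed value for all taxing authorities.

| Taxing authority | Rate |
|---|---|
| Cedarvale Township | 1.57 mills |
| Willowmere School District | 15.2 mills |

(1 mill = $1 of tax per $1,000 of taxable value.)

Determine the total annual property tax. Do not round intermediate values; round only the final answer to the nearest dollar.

Assessed value = $612,000 × 0.785 = $480,420
Taxable value = $480,420 − $12,000 = $468,420
Cedarvale Township: $468,420 × 0.00157 = $735.4194
Willowmere School District: $468,420 × 0.0152 = $7,119.984
Total = $735.4194 + $7,119.984 = $7,855.4034

$7,855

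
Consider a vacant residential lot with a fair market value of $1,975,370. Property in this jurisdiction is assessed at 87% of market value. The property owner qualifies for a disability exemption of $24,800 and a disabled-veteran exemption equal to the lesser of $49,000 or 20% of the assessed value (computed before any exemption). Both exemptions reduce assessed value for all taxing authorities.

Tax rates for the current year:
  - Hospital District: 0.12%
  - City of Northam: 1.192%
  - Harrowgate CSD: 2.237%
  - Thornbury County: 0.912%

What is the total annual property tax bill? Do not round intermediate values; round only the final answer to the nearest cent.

Assessed value = $1,975,370 × 0.87 = $1,718,571.9
Disabled-veteran exemption = min($49,000, 20% × $1,718,571.9) = min($49,000, $343,714.38) = $49,000 (dollar cap binds)
Taxable value = $1,718,571.9 − $24,800 − $49,000 = $1,644,771.9
Hospital District: $1,644,771.9 × 0.0012 = $1,973.72628
City of Northam: $1,644,771.9 × 0.01192 = $19,605.681048
Harrowgate CSD: $1,644,771.9 × 0.02237 = $36,793.547403
Thornbury County: $1,644,771.9 × 0.00912 = $15,000.319728
Total = $73,373.274459

$73,373.27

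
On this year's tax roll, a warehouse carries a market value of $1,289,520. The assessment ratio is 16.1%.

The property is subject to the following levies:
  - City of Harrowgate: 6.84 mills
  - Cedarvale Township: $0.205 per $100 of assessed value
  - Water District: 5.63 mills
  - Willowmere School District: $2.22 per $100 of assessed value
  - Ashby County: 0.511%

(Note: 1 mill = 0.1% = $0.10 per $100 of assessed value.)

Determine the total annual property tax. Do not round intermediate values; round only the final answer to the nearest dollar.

Assessed value = $1,289,520 × 0.161 = $207,612.72
City of Harrowgate: $207,612.72 × 0.00684 = $1,420.0710048
Cedarvale Township: $207,612.72 × 0.00205 = $425.606076
Water District: $207,612.72 × 0.00563 = $1,168.8596136
Willowmere School District: $207,612.72 × 0.0222 = $4,609.002384
Ashby County: $207,612.72 × 0.00511 = $1,060.9009992
Total = $8,684.4400776

$8,684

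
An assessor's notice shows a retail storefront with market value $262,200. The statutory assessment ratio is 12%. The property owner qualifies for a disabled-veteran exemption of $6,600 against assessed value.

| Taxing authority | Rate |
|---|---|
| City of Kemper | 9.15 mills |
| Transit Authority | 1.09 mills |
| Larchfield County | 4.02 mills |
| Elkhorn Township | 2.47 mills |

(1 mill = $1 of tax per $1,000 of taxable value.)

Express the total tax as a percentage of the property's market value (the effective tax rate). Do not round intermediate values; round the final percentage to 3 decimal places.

Assessed value = $262,200 × 0.12 = $31,464
Taxable value = $31,464 − $6,600 = $24,864
City of Kemper: $24,864 × 0.00915 = $227.5056
Transit Authority: $24,864 × 0.00109 = $27.10176
Larchfield County: $24,864 × 0.00402 = $99.95328
Elkhorn Township: $24,864 × 0.00247 = $61.41408
Total tax = $415.97472
Effective rate = $415.97472 ÷ $262,200 = 0.159% of market value

0.159%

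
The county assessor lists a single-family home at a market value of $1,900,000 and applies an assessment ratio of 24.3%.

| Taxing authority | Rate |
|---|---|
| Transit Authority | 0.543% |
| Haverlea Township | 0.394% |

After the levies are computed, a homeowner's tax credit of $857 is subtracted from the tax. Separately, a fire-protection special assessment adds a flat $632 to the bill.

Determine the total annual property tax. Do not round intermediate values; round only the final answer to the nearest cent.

$4,101.13

Assessed value = $1,900,000 × 0.243 = $461,700
Transit Authority: $461,700 × 0.00543 = $2,507.031
Haverlea Township: $461,700 × 0.00394 = $1,819.098
Levies subtotal = $4,326.129
After credit = $4,326.129 − $857 = $3,469.129
Total = $3,469.129 + $632 = $4,101.129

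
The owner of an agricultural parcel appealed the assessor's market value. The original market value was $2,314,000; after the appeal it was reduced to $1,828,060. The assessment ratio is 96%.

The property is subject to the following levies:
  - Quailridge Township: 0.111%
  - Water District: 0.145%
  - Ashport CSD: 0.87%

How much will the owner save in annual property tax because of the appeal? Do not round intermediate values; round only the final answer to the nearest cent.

Old assessed value = $2,314,000 × 0.96 = $2,221,440
New assessed value = $1,828,060 × 0.96 = $1,754,937.6
Combined rate = 0.00111 + 0.00145 + 0.0087 = 0.01126
Old tax = $2,221,440 × 0.01126 = $25,013.4144
New tax = $1,754,937.6 × 0.01126 = $19,760.597376
Reduction = $25,013.4144 − $19,760.597376 = $5,252.817024

$5,252.82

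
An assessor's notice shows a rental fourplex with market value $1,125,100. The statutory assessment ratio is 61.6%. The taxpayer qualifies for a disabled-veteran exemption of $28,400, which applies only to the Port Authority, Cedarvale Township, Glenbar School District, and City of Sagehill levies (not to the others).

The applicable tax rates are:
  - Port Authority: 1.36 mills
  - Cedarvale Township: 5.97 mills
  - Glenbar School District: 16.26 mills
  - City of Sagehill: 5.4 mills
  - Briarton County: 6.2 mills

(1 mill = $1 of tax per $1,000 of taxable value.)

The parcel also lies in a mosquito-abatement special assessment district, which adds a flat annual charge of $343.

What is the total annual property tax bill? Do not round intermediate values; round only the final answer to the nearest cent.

$23,908.52

Assessed value = $1,125,100 × 0.616 = $693,061.6
Port Authority: ($693,061.6 − $28,400) × 0.00136 = $664,661.6 × 0.00136 = $903.939776
Cedarvale Township: ($693,061.6 − $28,400) × 0.00597 = $664,661.6 × 0.00597 = $3,968.029752
Glenbar School District: ($693,061.6 − $28,400) × 0.01626 = $664,661.6 × 0.01626 = $10,807.397616
City of Sagehill: ($693,061.6 − $28,400) × 0.0054 = $664,661.6 × 0.0054 = $3,589.17264
Briarton County: $693,061.6 × 0.0062 = $4,296.98192
Levies subtotal = $23,565.521704
Total = $23,565.521704 + $343 = $23,908.521704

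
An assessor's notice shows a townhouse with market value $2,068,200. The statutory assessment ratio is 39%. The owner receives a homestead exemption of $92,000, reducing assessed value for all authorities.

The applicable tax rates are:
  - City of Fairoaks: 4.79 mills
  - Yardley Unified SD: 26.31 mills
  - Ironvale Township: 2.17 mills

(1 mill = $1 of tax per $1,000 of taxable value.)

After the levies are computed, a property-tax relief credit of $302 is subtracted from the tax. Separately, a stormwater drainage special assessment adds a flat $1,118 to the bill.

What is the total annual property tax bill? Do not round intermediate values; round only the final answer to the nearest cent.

$24,590.68

Assessed value = $2,068,200 × 0.39 = $806,598
Taxable value = $806,598 − $92,000 = $714,598
City of Fairoaks: $714,598 × 0.00479 = $3,422.92442
Yardley Unified SD: $714,598 × 0.02631 = $18,801.07338
Ironvale Township: $714,598 × 0.00217 = $1,550.67766
Levies subtotal = $23,774.67546
After credit = $23,774.67546 − $302 = $23,472.67546
Total = $23,472.67546 + $1,118 = $24,590.67546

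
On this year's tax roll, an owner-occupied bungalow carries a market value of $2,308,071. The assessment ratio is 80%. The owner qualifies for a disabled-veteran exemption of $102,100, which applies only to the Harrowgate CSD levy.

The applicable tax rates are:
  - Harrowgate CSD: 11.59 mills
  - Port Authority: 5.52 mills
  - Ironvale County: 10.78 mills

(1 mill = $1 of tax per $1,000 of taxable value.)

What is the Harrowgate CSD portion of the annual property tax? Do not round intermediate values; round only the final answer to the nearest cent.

$20,217.10

Assessed value = $2,308,071 × 0.8 = $1,846,456.8
Harrowgate CSD taxable value = $1,846,456.8 − $102,100 = $1,744,356.8
Harrowgate CSD levy = $1,744,356.8 × 0.01159 = $20,217.095312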